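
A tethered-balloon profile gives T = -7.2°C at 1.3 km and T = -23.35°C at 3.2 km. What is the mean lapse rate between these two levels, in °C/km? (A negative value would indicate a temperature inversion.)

Γ = −ΔT/Δz = (-7.2 − (-23.35)) / (3200 − 1300) m
  = 16.15°C / 1.9 km = 8.5°C/km

8.5°C/km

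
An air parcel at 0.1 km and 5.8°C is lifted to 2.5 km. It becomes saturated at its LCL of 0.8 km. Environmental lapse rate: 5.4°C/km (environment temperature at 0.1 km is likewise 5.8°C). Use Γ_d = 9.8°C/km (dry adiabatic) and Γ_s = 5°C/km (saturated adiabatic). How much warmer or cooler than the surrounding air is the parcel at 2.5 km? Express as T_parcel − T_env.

-2.4°C (parcel cooler than environment)

Parcel:
  Dry to 800 m: -9.8 × 0.7 km = -6.86°C, so T = -1.06°C.
  Saturated to 2500 m: -5 × 1.7 km = -8.5°C, so T = -9.56°C.
Environment:
  Environment to 2500 m: -5.4 × 2.4 km = -12.96°C, so T = -7.16°C.
T_parcel − T_env = -9.56 − (-7.16) = -2.4°C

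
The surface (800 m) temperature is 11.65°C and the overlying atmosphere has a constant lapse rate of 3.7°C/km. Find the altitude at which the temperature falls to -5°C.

5300 m

Height above start = (11.65 − (-5)) / 3.7 = 4.5 km
Altitude = 800 m + 4500 m = 5300 m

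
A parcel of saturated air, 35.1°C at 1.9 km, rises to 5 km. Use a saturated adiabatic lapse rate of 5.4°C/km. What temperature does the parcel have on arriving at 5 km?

Saturated adiabatic to 5000 m: -5.4 × 3.1 km = -16.74°C, so T = 18.36°C.

18.36°C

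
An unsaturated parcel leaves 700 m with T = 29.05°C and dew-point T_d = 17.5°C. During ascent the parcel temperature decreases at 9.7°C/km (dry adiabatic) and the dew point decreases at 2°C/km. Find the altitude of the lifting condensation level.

2200 m

T and T_d converge at 9.7 − 2 = 7.7°C per km
Height above start = (29.05 − 17.5) / 7.7 = 1.5 km
LCL altitude = 700 m + 1500 m = 2200 m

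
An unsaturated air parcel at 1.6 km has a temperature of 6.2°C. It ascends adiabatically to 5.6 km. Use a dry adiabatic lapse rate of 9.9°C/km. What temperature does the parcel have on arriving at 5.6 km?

-33.4°C

1600 → 5600 m (dry adiabatic, 9.9°C/km): ΔT = -9.9 × 4 = -39.6°C → T = -33.4°C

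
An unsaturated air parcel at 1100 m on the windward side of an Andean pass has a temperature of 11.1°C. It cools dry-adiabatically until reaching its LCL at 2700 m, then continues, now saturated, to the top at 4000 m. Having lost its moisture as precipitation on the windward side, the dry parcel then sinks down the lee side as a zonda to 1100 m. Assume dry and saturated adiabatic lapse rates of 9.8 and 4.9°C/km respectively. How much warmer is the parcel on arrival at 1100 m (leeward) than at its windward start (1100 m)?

+6.37°C

From 1100 m to 2700 m (dry): cools by 9.8 × 1.6 = 15.68°C, giving -4.58°C.
From 2700 m to 4000 m (saturated): cools by 4.9 × 1.3 = 6.37°C, giving -10.95°C.
From 4000 m to 1100 m (dry descent): warms by 9.8 × 2.9 = 28.42°C, giving 17.47°C.
Net change vs windward start: 17.47 − 11.1 = +6.37°C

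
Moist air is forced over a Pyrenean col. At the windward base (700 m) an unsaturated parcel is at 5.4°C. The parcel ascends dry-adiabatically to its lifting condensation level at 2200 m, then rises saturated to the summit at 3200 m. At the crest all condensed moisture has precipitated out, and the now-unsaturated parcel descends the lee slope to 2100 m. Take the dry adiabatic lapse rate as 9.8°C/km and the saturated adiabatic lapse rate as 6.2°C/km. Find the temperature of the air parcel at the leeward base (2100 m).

-4.72°C

Dry to 2200 m: -9.8 × 1.5 km = -14.7°C, so T = -9.3°C.
Saturated to 3200 m: -6.2 × 1 km = -6.2°C, so T = -15.5°C.
Dry descent to 2100 m: +9.8 × 1.1 km = +10.78°C, so T = -4.72°C.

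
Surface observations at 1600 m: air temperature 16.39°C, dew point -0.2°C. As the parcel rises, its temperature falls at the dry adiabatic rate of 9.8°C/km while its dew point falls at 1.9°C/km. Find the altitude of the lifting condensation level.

3700 m

T and T_d converge at 9.8 − 1.9 = 7.9°C per km
Height above start = (16.39 − (-0.2)) / 7.9 = 2.1 km
LCL altitude = 1600 m + 2100 m = 3700 m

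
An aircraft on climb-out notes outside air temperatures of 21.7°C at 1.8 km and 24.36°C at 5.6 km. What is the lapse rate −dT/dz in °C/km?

Γ = −ΔT/Δz = (21.7 − 24.36) / (5600 − 1800) m
  = -2.66°C / 3.8 km = -0.7°C/km

-0.7°C/km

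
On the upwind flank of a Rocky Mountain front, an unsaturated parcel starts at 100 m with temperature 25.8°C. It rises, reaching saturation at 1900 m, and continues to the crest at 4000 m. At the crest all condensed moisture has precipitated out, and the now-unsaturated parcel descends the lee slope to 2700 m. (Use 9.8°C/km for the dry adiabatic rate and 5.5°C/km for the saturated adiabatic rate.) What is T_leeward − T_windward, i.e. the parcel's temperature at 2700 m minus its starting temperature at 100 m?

-16.45°C

Dry to 1900 m: -9.8 × 1.8 km = -17.64°C, so T = 8.16°C.
Saturated to 4000 m: -5.5 × 2.1 km = -11.55°C, so T = -3.39°C.
Dry descent to 2700 m: +9.8 × 1.3 km = +12.74°C, so T = 9.35°C.
Net change vs windward start: 9.35 − 25.8 = -16.45°C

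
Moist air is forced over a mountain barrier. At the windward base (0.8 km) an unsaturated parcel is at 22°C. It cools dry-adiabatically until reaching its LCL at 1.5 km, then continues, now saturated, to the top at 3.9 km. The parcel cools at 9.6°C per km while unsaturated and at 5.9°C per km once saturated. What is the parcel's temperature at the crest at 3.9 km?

1.12°C

800 → 1500 m (dry, 9.6°C/km): ΔT = -9.6 × 0.7 = -6.72°C → T = 15.28°C
1500 → 3900 m (saturated, 5.9°C/km): ΔT = -5.9 × 2.4 = -14.16°C → T = 1.12°C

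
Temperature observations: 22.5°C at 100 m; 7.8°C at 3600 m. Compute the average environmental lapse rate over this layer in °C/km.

Γ = −ΔT/Δz = (22.5 − 7.8) / (3600 − 100) m
  = 14.7°C / 3.5 km = 4.2°C/km

4.2°C/km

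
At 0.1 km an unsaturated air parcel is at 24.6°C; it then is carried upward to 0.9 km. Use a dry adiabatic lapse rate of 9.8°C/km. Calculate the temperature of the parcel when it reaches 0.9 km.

16.76°C

From 100 m to 900 m (dry adiabatic): cools by 9.8 × 0.8 = 7.84°C, giving 16.76°C.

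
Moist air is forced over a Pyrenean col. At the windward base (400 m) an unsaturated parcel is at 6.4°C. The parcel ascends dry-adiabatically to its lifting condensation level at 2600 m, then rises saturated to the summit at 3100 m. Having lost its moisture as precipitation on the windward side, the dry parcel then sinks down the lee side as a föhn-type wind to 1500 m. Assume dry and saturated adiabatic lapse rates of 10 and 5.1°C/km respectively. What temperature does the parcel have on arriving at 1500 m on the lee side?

-2.15°C

Dry to 2600 m: -10 × 2.2 km = -22°C, so T = -15.6°C.
Saturated to 3100 m: -5.1 × 0.5 km = -2.55°C, so T = -18.15°C.
Dry descent to 1500 m: +10 × 1.6 km = +16°C, so T = -2.15°C.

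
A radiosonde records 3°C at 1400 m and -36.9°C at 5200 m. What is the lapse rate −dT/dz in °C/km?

Γ = −ΔT/Δz = (3 − (-36.9)) / (5200 − 1400) m
  = 39.9°C / 3.8 km = 10.5°C/km

10.5°C/km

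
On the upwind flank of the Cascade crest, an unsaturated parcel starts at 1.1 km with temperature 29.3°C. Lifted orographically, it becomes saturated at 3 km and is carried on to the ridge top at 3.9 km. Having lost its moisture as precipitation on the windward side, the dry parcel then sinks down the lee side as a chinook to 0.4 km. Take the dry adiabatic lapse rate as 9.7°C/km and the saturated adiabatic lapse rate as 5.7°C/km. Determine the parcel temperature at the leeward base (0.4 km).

39.69°C

From 1100 m to 3000 m (dry): cools by 9.7 × 1.9 = 18.43°C, giving 10.87°C.
From 3000 m to 3900 m (saturated): cools by 5.7 × 0.9 = 5.13°C, giving 5.74°C.
From 3900 m to 400 m (dry descent): warms by 9.7 × 3.5 = 33.95°C, giving 39.69°C.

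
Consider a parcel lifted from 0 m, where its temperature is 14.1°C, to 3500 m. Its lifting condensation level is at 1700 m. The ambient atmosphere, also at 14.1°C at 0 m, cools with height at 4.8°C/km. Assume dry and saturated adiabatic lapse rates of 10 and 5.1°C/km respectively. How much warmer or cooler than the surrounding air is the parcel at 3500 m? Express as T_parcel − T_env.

Parcel:
  Dry to 1700 m: -10 × 1.7 km = -17°C, so T = -2.9°C.
  Saturated to 3500 m: -5.1 × 1.8 km = -9.18°C, so T = -12.08°C.
Environment:
  Environment to 3500 m: -4.8 × 3.5 km = -16.8°C, so T = -2.7°C.
T_parcel − T_env = -12.08 − (-2.7) = -9.38°C

-9.38°C (parcel cooler than environment)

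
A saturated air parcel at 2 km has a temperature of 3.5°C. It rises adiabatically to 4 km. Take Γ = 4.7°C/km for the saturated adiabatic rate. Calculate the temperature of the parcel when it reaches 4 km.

2000 → 4000 m (saturated adiabatic, 4.7°C/km): ΔT = -4.7 × 2 = -9.4°C → T = -5.9°C

-5.9°C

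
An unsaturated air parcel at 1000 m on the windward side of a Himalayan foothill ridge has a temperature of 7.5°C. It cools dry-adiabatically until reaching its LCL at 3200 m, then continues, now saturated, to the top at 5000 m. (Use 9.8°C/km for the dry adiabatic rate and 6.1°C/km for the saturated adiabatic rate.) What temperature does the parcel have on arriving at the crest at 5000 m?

1000–3200 m, dry: Δz = 2.2 km ⇒ ΔT = -21.56°C; T = -14.06°C
3200–5000 m, saturated: Δz = 1.8 km ⇒ ΔT = -10.98°C; T = -25.04°C

-25.04°C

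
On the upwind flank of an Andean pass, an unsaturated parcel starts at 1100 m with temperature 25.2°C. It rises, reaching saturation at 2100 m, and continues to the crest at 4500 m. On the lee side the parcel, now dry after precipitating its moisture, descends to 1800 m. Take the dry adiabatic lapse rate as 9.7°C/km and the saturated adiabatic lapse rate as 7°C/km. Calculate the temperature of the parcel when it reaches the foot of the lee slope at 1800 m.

From 1100 m to 2100 m (dry): cools by 9.7 × 1 = 9.7°C, giving 15.5°C.
From 2100 m to 4500 m (saturated): cools by 7 × 2.4 = 16.8°C, giving -1.3°C.
From 4500 m to 1800 m (dry descent): warms by 9.7 × 2.7 = 26.19°C, giving 24.89°C.

24.89°C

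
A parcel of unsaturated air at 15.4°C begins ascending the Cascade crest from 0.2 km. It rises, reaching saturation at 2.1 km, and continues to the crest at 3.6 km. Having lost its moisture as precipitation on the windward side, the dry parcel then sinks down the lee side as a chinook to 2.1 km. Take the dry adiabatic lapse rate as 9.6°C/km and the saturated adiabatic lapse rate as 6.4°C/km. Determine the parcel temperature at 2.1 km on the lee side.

200–2100 m, dry: Δz = 1.9 km ⇒ ΔT = -18.24°C; T = -2.84°C
2100–3600 m, saturated: Δz = 1.5 km ⇒ ΔT = -9.6°C; T = -12.44°C
3600–2100 m, dry descent: Δz = 1.5 km ⇒ ΔT = +14.4°C; T = 1.96°C

1.96°C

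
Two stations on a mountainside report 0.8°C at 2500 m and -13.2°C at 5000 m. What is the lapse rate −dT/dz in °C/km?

Γ = −ΔT/Δz = (0.8 − (-13.2)) / (5000 − 2500) m
  = 14°C / 2.5 km = 5.6°C/km

5.6°C/km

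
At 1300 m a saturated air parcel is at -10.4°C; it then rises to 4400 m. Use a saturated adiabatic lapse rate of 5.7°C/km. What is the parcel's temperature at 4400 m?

1300 → 4400 m (saturated adiabatic, 5.7°C/km): ΔT = -5.7 × 3.1 = -17.67°C → T = -28.07°C

-28.07°C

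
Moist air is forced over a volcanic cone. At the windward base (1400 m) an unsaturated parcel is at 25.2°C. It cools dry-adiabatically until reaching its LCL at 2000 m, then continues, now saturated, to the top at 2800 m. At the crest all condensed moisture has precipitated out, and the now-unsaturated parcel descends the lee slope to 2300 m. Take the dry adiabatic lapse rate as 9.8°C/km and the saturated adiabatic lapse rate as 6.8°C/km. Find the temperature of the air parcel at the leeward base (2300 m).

From 1400 m to 2000 m (dry): cools by 9.8 × 0.6 = 5.88°C, giving 19.32°C.
From 2000 m to 2800 m (saturated): cools by 6.8 × 0.8 = 5.44°C, giving 13.88°C.
From 2800 m to 2300 m (dry descent): warms by 9.8 × 0.5 = 4.9°C, giving 18.78°C.

18.78°C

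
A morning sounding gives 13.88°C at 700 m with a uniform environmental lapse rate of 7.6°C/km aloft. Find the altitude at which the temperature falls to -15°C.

4500 m

Height above start = (13.88 − (-15)) / 7.6 = 3.8 km
Altitude = 700 m + 3800 m = 4500 m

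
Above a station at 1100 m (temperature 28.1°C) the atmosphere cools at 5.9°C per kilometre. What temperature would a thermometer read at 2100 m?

22.2°C

Environmental to 2100 m: -5.9 × 1 km = -5.9°C, so T = 22.2°C.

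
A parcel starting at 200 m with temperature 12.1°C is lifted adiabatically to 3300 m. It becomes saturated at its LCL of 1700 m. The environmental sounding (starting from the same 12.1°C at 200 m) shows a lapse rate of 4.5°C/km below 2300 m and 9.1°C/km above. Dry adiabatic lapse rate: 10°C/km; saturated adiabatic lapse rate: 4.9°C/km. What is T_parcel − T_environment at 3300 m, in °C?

-4.29°C (parcel cooler than environment)

Parcel:
  Dry to 1700 m: -10 × 1.5 km = -15°C, so T = -2.9°C.
  Saturated to 3300 m: -4.9 × 1.6 km = -7.84°C, so T = -10.74°C.
Environment:
  Environment, lower layer to 2300 m: -4.5 × 2.1 km = -9.45°C, so T = 2.65°C.
  Environment, upper layer to 3300 m: -9.1 × 1 km = -9.1°C, so T = -6.45°C.
T_parcel − T_env = -10.74 − (-6.45) = -4.29°C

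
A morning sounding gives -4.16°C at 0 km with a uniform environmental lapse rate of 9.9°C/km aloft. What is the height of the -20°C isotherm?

1.6 km

Height above start = (-4.16 − (-20)) / 9.9 = 1.6 km
Altitude = 0 m + 1600 m = 1600 m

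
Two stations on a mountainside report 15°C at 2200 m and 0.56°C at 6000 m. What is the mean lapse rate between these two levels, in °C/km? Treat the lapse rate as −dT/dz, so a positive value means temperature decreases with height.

3.8°C/km

Γ = −ΔT/Δz = (15 − 0.56) / (6000 − 2200) m
  = 14.44°C / 3.8 km = 3.8°C/km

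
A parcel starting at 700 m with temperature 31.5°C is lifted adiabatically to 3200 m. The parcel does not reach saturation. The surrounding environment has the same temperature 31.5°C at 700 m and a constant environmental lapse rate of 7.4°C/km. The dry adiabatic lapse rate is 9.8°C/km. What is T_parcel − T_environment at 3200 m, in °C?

Parcel:
  From 700 m to 3200 m (dry): cools by 9.8 × 2.5 = 24.5°C, giving 7°C.
Environment:
  From 700 m to 3200 m (environment): cools by 7.4 × 2.5 = 18.5°C, giving 13°C.
T_parcel − T_env = 7 − 13 = -6°C

-6°C (parcel cooler than environment)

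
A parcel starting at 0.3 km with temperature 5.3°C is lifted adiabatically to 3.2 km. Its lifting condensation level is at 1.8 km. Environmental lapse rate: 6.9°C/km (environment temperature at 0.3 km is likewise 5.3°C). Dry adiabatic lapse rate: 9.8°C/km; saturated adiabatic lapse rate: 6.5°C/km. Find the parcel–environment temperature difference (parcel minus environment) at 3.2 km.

-3.79°C (parcel cooler than environment)

Parcel:
  300–1800 m, dry: Δz = 1.5 km ⇒ ΔT = -14.7°C; T = -9.4°C
  1800–3200 m, saturated: Δz = 1.4 km ⇒ ΔT = -9.1°C; T = -18.5°C
Environment:
  300–3200 m, environment: Δz = 2.9 km ⇒ ΔT = -20.01°C; T = -14.71°C
T_parcel − T_env = -18.5 − (-14.71) = -3.79°C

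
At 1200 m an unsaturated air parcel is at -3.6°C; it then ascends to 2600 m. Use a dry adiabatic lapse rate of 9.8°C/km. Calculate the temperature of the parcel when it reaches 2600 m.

-17.32°C

Dry adiabatic to 2600 m: -9.8 × 1.4 km = -13.72°C, so T = -17.32°C.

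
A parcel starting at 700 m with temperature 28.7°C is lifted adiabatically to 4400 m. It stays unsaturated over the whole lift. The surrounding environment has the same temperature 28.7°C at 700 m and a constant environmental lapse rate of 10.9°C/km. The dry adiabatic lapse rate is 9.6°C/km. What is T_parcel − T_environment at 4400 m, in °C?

+4.81°C (parcel warmer than environment)

Parcel:
  Dry to 4400 m: -9.6 × 3.7 km = -35.52°C, so T = -6.82°C.
Environment:
  Environment to 4400 m: -10.9 × 3.7 km = -40.33°C, so T = -11.63°C.
T_parcel − T_env = -6.82 − (-11.63) = +4.81°C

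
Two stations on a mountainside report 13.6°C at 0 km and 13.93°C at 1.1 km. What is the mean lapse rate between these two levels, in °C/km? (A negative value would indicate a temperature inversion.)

-0.3°C/km

Γ = −ΔT/Δz = (13.6 − 13.93) / (1100 − 0) m
  = -0.33°C / 1.1 km = -0.3°C/km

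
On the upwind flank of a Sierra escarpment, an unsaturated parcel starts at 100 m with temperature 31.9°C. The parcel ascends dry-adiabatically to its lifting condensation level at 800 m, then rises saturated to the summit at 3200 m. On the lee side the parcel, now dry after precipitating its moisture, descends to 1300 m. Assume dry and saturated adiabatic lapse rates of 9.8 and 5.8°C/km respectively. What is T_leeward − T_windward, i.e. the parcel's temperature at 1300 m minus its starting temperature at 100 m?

From 100 m to 800 m (dry): cools by 9.8 × 0.7 = 6.86°C, giving 25.04°C.
From 800 m to 3200 m (saturated): cools by 5.8 × 2.4 = 13.92°C, giving 11.12°C.
From 3200 m to 1300 m (dry descent): warms by 9.8 × 1.9 = 18.62°C, giving 29.74°C.
Net change vs windward start: 29.74 − 31.9 = -2.16°C

-2.16°C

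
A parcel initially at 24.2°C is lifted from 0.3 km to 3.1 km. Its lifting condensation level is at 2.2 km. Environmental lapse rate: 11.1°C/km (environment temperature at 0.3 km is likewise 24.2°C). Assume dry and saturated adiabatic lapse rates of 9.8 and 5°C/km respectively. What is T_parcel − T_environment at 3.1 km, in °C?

+7.96°C (parcel warmer than environment)

Parcel:
  300 → 2200 m (dry, 9.8°C/km): ΔT = -9.8 × 1.9 = -18.62°C → T = 5.58°C
  2200 → 3100 m (saturated, 5°C/km): ΔT = -5 × 0.9 = -4.5°C → T = 1.08°C
Environment:
  300 → 3100 m (environment, 11.1°C/km): ΔT = -11.1 × 2.8 = -31.08°C → T = -6.88°C
T_parcel − T_env = 1.08 − (-6.88) = +7.96°C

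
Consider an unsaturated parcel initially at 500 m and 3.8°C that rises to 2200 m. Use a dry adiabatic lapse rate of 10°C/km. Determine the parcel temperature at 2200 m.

-13.2°C

From 500 m to 2200 m (dry adiabatic): cools by 10 × 1.7 = 17°C, giving -13.2°C.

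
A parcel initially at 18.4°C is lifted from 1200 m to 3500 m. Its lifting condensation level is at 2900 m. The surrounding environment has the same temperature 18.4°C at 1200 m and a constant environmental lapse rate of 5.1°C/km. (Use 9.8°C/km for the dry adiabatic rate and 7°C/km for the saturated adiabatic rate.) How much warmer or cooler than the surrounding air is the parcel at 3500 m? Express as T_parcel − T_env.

Parcel:
  Dry to 2900 m: -9.8 × 1.7 km = -16.66°C, so T = 1.74°C.
  Saturated to 3500 m: -7 × 0.6 km = -4.2°C, so T = -2.46°C.
Environment:
  Environment to 3500 m: -5.1 × 2.3 km = -11.73°C, so T = 6.67°C.
T_parcel − T_env = -2.46 − 6.67 = -9.13°C

-9.13°C (parcel cooler than environment)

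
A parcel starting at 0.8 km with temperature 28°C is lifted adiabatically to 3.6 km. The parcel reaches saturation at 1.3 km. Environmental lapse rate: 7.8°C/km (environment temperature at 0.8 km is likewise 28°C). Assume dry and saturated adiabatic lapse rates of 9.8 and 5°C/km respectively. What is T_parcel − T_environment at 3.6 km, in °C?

Parcel:
  800–1300 m, dry: Δz = 0.5 km ⇒ ΔT = -4.9°C; T = 23.1°C
  1300–3600 m, saturated: Δz = 2.3 km ⇒ ΔT = -11.5°C; T = 11.6°C
Environment:
  800–3600 m, environment: Δz = 2.8 km ⇒ ΔT = -21.84°C; T = 6.16°C
T_parcel − T_env = 11.6 − 6.16 = +5.44°C

+5.44°C (parcel warmer than environment)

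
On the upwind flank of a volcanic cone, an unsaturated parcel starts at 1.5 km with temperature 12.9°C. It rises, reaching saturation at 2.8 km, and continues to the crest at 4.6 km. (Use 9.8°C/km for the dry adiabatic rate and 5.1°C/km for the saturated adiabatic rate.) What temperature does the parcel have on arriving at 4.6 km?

-9.02°C

1500–2800 m, dry: Δz = 1.3 km ⇒ ΔT = -12.74°C; T = 0.16°C
2800–4600 m, saturated: Δz = 1.8 km ⇒ ΔT = -9.18°C; T = -9.02°C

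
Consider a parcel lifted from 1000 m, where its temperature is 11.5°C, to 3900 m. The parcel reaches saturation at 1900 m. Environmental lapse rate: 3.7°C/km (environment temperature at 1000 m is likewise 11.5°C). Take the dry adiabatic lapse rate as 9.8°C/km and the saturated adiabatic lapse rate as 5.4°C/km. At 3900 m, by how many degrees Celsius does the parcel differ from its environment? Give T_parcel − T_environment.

Parcel:
  From 1000 m to 1900 m (dry): cools by 9.8 × 0.9 = 8.82°C, giving 2.68°C.
  From 1900 m to 3900 m (saturated): cools by 5.4 × 2 = 10.8°C, giving -8.12°C.
Environment:
  From 1000 m to 3900 m (environment): cools by 3.7 × 2.9 = 10.73°C, giving 0.77°C.
T_parcel − T_env = -8.12 − 0.77 = -8.89°C

-8.89°C (parcel cooler than environment)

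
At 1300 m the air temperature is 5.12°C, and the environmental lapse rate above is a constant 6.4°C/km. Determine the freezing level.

Height above start = (5.12 − 0) / 6.4 = 0.8 km
Altitude = 1300 m + 800 m = 2100 m

2100 m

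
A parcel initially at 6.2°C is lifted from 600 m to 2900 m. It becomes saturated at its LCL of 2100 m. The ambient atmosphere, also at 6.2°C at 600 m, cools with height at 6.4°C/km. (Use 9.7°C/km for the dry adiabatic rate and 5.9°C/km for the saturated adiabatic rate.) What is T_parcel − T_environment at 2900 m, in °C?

-4.55°C (parcel cooler than environment)

Parcel:
  600–2100 m, dry: Δz = 1.5 km ⇒ ΔT = -14.55°C; T = -8.35°C
  2100–2900 m, saturated: Δz = 0.8 km ⇒ ΔT = -4.72°C; T = -13.07°C
Environment:
  600–2900 m, environment: Δz = 2.3 km ⇒ ΔT = -14.72°C; T = -8.52°C
T_parcel − T_env = -13.07 − (-8.52) = -4.55°C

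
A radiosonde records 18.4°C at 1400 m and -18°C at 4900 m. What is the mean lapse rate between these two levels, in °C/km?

10.4°C/km

Γ = −ΔT/Δz = (18.4 − (-18)) / (4900 − 1400) m
  = 36.4°C / 3.5 km = 10.4°C/km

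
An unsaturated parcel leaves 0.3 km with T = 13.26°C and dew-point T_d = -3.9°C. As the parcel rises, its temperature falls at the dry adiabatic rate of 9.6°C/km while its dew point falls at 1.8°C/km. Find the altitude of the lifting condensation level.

T and T_d converge at 9.6 − 1.8 = 7.8°C per km
Height above start = (13.26 − (-3.9)) / 7.8 = 2.2 km
LCL altitude = 300 m + 2200 m = 2500 m

2.5 km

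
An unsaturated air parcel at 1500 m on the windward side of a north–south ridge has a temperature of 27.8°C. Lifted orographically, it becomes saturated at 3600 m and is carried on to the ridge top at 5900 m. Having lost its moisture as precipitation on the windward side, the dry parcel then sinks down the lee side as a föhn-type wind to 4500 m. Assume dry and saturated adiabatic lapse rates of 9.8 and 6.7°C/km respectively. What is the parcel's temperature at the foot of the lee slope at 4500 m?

Dry to 3600 m: -9.8 × 2.1 km = -20.58°C, so T = 7.22°C.
Saturated to 5900 m: -6.7 × 2.3 km = -15.41°C, so T = -8.19°C.
Dry descent to 4500 m: +9.8 × 1.4 km = +13.72°C, so T = 5.53°C.

5.53°C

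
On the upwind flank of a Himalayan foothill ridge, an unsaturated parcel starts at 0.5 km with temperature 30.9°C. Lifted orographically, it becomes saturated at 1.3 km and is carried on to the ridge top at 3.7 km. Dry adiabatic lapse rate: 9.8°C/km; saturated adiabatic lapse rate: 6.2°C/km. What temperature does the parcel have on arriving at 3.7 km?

500 → 1300 m (dry, 9.8°C/km): ΔT = -9.8 × 0.8 = -7.84°C → T = 23.06°C
1300 → 3700 m (saturated, 6.2°C/km): ΔT = -6.2 × 2.4 = -14.88°C → T = 8.18°C

8.18°C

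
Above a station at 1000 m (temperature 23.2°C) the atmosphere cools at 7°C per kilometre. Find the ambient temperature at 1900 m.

16.9°C

1000 → 1900 m (environmental, 7°C/km): ΔT = -7 × 0.9 = -6.3°C → T = 16.9°C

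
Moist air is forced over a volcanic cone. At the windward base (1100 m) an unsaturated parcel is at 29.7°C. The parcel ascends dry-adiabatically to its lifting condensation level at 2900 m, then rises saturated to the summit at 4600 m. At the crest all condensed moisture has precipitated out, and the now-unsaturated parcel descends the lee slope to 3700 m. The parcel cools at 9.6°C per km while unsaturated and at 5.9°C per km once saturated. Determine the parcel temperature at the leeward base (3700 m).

11.03°C

1100 → 2900 m (dry, 9.6°C/km): ΔT = -9.6 × 1.8 = -17.28°C → T = 12.42°C
2900 → 4600 m (saturated, 5.9°C/km): ΔT = -5.9 × 1.7 = -10.03°C → T = 2.39°C
4600 → 3700 m (dry descent, 9.6°C/km): ΔT = +9.6 × 0.9 = +8.64°C → T = 11.03°C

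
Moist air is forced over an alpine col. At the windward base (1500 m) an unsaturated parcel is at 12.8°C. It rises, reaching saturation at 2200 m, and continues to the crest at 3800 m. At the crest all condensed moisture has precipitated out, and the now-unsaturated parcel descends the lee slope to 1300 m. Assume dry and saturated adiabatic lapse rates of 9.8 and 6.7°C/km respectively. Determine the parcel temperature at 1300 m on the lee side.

19.72°C

From 1500 m to 2200 m (dry): cools by 9.8 × 0.7 = 6.86°C, giving 5.94°C.
From 2200 m to 3800 m (saturated): cools by 6.7 × 1.6 = 10.72°C, giving -4.78°C.
From 3800 m to 1300 m (dry descent): warms by 9.8 × 2.5 = 24.5°C, giving 19.72°C.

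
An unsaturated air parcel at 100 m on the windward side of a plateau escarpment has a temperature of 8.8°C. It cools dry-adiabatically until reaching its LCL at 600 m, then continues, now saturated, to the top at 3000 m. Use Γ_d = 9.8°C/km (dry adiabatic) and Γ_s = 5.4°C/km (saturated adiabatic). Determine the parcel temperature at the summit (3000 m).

100 → 600 m (dry, 9.8°C/km): ΔT = -9.8 × 0.5 = -4.9°C → T = 3.9°C
600 → 3000 m (saturated, 5.4°C/km): ΔT = -5.4 × 2.4 = -12.96°C → T = -9.06°C

-9.06°C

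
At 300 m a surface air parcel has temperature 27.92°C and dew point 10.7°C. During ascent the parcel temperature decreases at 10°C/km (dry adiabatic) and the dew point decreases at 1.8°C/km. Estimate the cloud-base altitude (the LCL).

2400 m

T and T_d converge at 10 − 1.8 = 8.2°C per km
Height above start = (27.92 − 10.7) / 8.2 = 2.1 km
LCL altitude = 300 m + 2100 m = 2400 m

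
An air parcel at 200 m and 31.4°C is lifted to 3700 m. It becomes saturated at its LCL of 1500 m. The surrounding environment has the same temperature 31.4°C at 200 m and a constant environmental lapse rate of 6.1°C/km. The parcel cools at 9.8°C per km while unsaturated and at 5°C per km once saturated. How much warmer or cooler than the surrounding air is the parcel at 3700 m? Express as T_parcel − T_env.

Parcel:
  From 200 m to 1500 m (dry): cools by 9.8 × 1.3 = 12.74°C, giving 18.66°C.
  From 1500 m to 3700 m (saturated): cools by 5 × 2.2 = 11°C, giving 7.66°C.
Environment:
  From 200 m to 3700 m (environment): cools by 6.1 × 3.5 = 21.35°C, giving 10.05°C.
T_parcel − T_env = 7.66 − 10.05 = -2.39°C

-2.39°C (parcel cooler than environment)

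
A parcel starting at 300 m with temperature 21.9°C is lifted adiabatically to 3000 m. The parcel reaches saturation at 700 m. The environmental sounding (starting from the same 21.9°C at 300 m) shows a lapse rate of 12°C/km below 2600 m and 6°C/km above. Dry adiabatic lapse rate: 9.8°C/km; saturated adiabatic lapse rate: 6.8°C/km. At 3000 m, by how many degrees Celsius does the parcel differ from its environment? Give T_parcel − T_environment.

+10.44°C (parcel warmer than environment)

Parcel:
  300–700 m, dry: Δz = 0.4 km ⇒ ΔT = -3.92°C; T = 17.98°C
  700–3000 m, saturated: Δz = 2.3 km ⇒ ΔT = -15.64°C; T = 2.34°C
Environment:
  300–2600 m, environment, lower layer: Δz = 2.3 km ⇒ ΔT = -27.6°C; T = -5.7°C
  2600–3000 m, environment, upper layer: Δz = 0.4 km ⇒ ΔT = -2.4°C; T = -8.1°C
T_parcel − T_env = 2.34 − (-8.1) = +10.44°C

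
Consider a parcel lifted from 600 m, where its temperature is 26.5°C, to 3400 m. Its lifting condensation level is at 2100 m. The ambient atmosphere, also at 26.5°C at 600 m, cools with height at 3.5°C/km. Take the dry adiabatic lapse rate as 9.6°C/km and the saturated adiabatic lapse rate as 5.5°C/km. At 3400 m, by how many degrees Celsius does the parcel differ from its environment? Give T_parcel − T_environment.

-11.75°C (parcel cooler than environment)

Parcel:
  600 → 2100 m (dry, 9.6°C/km): ΔT = -9.6 × 1.5 = -14.4°C → T = 12.1°C
  2100 → 3400 m (saturated, 5.5°C/km): ΔT = -5.5 × 1.3 = -7.15°C → T = 4.95°C
Environment:
  600 → 3400 m (environment, 3.5°C/km): ΔT = -3.5 × 2.8 = -9.8°C → T = 16.7°C
T_parcel − T_env = 4.95 − 16.7 = -11.75°C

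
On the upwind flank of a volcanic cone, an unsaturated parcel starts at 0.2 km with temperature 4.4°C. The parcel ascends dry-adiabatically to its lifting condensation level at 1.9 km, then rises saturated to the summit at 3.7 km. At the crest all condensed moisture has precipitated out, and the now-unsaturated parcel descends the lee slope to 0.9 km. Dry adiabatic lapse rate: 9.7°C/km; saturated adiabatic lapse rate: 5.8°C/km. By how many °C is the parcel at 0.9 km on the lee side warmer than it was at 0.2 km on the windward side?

+0.23°C

Dry to 1900 m: -9.7 × 1.7 km = -16.49°C, so T = -12.09°C.
Saturated to 3700 m: -5.8 × 1.8 km = -10.44°C, so T = -22.53°C.
Dry descent to 900 m: +9.7 × 2.8 km = +27.16°C, so T = 4.63°C.
Net change vs windward start: 4.63 − 4.4 = +0.23°C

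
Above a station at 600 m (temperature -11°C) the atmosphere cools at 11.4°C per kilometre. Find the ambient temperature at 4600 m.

Environmental to 4600 m: -11.4 × 4 km = -45.6°C, so T = -56.6°C.

-56.6°C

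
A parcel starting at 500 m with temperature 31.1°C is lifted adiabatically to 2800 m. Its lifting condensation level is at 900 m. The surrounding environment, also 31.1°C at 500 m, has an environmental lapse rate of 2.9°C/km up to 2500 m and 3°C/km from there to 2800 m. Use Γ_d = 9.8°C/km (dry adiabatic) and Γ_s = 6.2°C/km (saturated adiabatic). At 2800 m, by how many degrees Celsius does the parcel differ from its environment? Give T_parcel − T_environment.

-9°C (parcel cooler than environment)

Parcel:
  From 500 m to 900 m (dry): cools by 9.8 × 0.4 = 3.92°C, giving 27.18°C.
  From 900 m to 2800 m (saturated): cools by 6.2 × 1.9 = 11.78°C, giving 15.4°C.
Environment:
  From 500 m to 2500 m (environment, lower layer): cools by 2.9 × 2 = 5.8°C, giving 25.3°C.
  From 2500 m to 2800 m (environment, upper layer): cools by 3 × 0.3 = 0.9°C, giving 24.4°C.
T_parcel − T_env = 15.4 − 24.4 = -9°C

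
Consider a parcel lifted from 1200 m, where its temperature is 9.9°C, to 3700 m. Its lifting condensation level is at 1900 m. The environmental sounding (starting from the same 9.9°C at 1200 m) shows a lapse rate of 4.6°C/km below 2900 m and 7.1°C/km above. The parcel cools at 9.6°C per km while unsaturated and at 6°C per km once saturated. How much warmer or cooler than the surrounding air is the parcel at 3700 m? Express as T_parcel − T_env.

-4.02°C (parcel cooler than environment)

Parcel:
  From 1200 m to 1900 m (dry): cools by 9.6 × 0.7 = 6.72°C, giving 3.18°C.
  From 1900 m to 3700 m (saturated): cools by 6 × 1.8 = 10.8°C, giving -7.62°C.
Environment:
  From 1200 m to 2900 m (environment, lower layer): cools by 4.6 × 1.7 = 7.82°C, giving 2.08°C.
  From 2900 m to 3700 m (environment, upper layer): cools by 7.1 × 0.8 = 5.68°C, giving -3.6°C.
T_parcel − T_env = -7.62 − (-3.6) = -4.02°C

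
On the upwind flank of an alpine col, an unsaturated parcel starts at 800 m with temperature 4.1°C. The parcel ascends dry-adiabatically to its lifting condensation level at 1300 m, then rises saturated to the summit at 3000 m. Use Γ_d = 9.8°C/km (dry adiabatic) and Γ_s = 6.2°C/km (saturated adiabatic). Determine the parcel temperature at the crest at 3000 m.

800–1300 m, dry: Δz = 0.5 km ⇒ ΔT = -4.9°C; T = -0.8°C
1300–3000 m, saturated: Δz = 1.7 km ⇒ ΔT = -10.54°C; T = -11.34°C

-11.34°C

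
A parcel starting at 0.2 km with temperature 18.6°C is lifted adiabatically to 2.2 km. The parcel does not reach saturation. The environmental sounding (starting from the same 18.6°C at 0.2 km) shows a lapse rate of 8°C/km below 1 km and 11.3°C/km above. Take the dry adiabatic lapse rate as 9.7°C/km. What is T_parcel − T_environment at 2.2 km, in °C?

+0.56°C (parcel warmer than environment)

Parcel:
  200 → 2200 m (dry, 9.7°C/km): ΔT = -9.7 × 2 = -19.4°C → T = -0.8°C
Environment:
  200 → 1000 m (environment, lower layer, 8°C/km): ΔT = -8 × 0.8 = -6.4°C → T = 12.2°C
  1000 → 2200 m (environment, upper layer, 11.3°C/km): ΔT = -11.3 × 1.2 = -13.56°C → T = -1.36°C
T_parcel − T_env = -0.8 − (-1.36) = +0.56°C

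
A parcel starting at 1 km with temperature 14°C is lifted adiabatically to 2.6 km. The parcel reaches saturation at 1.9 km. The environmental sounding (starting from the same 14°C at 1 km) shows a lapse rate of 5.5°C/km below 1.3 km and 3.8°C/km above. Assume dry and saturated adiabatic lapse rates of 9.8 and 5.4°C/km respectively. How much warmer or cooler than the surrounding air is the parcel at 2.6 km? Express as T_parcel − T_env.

-6.01°C (parcel cooler than environment)

Parcel:
  1000 → 1900 m (dry, 9.8°C/km): ΔT = -9.8 × 0.9 = -8.82°C → T = 5.18°C
  1900 → 2600 m (saturated, 5.4°C/km): ΔT = -5.4 × 0.7 = -3.78°C → T = 1.4°C
Environment:
  1000 → 1300 m (environment, lower layer, 5.5°C/km): ΔT = -5.5 × 0.3 = -1.65°C → T = 12.35°C
  1300 → 2600 m (environment, upper layer, 3.8°C/km): ΔT = -3.8 × 1.3 = -4.94°C → T = 7.41°C
T_parcel − T_env = 1.4 − 7.41 = -6.01°C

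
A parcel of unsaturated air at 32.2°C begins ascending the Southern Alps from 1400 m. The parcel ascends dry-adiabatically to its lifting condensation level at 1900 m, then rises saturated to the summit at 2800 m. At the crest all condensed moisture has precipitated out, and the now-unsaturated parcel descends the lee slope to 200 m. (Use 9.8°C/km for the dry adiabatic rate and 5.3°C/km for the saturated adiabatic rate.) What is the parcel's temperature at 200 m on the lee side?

48.01°C

From 1400 m to 1900 m (dry): cools by 9.8 × 0.5 = 4.9°C, giving 27.3°C.
From 1900 m to 2800 m (saturated): cools by 5.3 × 0.9 = 4.77°C, giving 22.53°C.
From 2800 m to 200 m (dry descent): warms by 9.8 × 2.6 = 25.48°C, giving 48.01°C.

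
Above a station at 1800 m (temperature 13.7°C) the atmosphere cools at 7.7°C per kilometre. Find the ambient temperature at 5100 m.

1800 → 5100 m (environmental, 7.7°C/km): ΔT = -7.7 × 3.3 = -25.41°C → T = -11.71°C

-11.71°C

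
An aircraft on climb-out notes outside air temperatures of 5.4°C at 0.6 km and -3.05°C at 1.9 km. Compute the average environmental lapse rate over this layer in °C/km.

Γ = −ΔT/Δz = (5.4 − (-3.05)) / (1900 − 600) m
  = 8.45°C / 1.3 km = 6.5°C/km

6.5°C/km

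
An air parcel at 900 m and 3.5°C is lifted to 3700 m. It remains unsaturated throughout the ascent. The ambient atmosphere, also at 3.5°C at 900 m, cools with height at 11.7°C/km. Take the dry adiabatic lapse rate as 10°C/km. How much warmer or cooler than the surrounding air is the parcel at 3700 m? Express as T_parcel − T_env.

Parcel:
  From 900 m to 3700 m (dry): cools by 10 × 2.8 = 28°C, giving -24.5°C.
Environment:
  From 900 m to 3700 m (environment): cools by 11.7 × 2.8 = 32.76°C, giving -29.26°C.
T_parcel − T_env = -24.5 − (-29.26) = +4.76°C

+4.76°C (parcel warmer than environment)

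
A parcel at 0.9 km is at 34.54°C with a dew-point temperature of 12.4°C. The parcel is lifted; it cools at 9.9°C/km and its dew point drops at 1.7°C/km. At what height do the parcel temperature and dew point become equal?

T and T_d converge at 9.9 − 1.7 = 8.2°C per km
Height above start = (34.54 − 12.4) / 8.2 = 2.7 km
LCL altitude = 900 m + 2700 m = 3600 m

3.6 km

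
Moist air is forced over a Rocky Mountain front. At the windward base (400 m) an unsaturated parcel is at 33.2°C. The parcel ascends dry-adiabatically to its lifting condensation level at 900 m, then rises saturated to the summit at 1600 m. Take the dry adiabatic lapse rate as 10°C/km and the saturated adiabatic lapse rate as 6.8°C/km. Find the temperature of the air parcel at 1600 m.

23.44°C

From 400 m to 900 m (dry): cools by 10 × 0.5 = 5°C, giving 28.2°C.
From 900 m to 1600 m (saturated): cools by 6.8 × 0.7 = 4.76°C, giving 23.44°C.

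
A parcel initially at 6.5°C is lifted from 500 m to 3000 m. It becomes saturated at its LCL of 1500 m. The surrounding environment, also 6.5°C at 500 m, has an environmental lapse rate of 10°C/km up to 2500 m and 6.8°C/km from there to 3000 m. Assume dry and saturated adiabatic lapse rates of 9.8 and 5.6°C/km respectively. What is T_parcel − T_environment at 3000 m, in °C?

+5.2°C (parcel warmer than environment)

Parcel:
  500 → 1500 m (dry, 9.8°C/km): ΔT = -9.8 × 1 = -9.8°C → T = -3.3°C
  1500 → 3000 m (saturated, 5.6°C/km): ΔT = -5.6 × 1.5 = -8.4°C → T = -11.7°C
Environment:
  500 → 2500 m (environment, lower layer, 10°C/km): ΔT = -10 × 2 = -20°C → T = -13.5°C
  2500 → 3000 m (environment, upper layer, 6.8°C/km): ΔT = -6.8 × 0.5 = -3.4°C → T = -16.9°C
T_parcel − T_env = -11.7 − (-16.9) = +5.2°C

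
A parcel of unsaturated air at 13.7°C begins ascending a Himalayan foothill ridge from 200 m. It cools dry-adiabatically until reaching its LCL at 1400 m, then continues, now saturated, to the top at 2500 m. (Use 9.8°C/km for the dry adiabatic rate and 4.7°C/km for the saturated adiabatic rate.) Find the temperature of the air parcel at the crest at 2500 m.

200 → 1400 m (dry, 9.8°C/km): ΔT = -9.8 × 1.2 = -11.76°C → T = 1.94°C
1400 → 2500 m (saturated, 4.7°C/km): ΔT = -4.7 × 1.1 = -5.17°C → T = -3.23°C

-3.23°C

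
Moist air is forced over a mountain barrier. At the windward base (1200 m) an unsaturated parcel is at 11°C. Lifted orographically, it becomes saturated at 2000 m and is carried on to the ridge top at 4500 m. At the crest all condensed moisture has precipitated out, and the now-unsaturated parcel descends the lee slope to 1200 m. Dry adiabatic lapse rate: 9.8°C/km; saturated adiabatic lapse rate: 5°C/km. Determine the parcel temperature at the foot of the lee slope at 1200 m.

1200–2000 m, dry: Δz = 0.8 km ⇒ ΔT = -7.84°C; T = 3.16°C
2000–4500 m, saturated: Δz = 2.5 km ⇒ ΔT = -12.5°C; T = -9.34°C
4500–1200 m, dry descent: Δz = 3.3 km ⇒ ΔT = +32.34°C; T = 23°C

23°C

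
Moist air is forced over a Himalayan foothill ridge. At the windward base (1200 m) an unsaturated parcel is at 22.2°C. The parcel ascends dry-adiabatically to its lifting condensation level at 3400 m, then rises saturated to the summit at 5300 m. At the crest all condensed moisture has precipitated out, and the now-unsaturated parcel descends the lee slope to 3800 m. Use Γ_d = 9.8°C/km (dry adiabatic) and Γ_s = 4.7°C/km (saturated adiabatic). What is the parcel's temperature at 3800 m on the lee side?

1200–3400 m, dry: Δz = 2.2 km ⇒ ΔT = -21.56°C; T = 0.64°C
3400–5300 m, saturated: Δz = 1.9 km ⇒ ΔT = -8.93°C; T = -8.29°C
5300–3800 m, dry descent: Δz = 1.5 km ⇒ ΔT = +14.7°C; T = 6.41°C

6.41°C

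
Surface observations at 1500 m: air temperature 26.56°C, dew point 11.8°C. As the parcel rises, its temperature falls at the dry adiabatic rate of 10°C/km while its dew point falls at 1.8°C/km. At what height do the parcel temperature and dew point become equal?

3300 m

T and T_d converge at 10 − 1.8 = 8.2°C per km
Height above start = (26.56 − 11.8) / 8.2 = 1.8 km
LCL altitude = 1500 m + 1800 m = 3300 m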